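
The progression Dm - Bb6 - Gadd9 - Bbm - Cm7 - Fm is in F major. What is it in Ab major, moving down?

Fm Db6 Bbadd9 Dbm Ebm7 Abm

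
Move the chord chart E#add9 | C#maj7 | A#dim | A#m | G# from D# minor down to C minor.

D# minor down to C minor is an augmented second; each chord root moves by that interval while the quality stays the same.
E#add9: root E# down an augmented second → D, giving Dadd9.
C#maj7: root C# down an augmented second → Bb, giving Bbmaj7.
A#dim: root A# down an augmented second → G, giving Gdim.
A#m: root A# down an augmented second → G, giving Gm.
G#: root G# down an augmented second → F, giving F.

Dadd9 Bbmaj7 Gdim Gm F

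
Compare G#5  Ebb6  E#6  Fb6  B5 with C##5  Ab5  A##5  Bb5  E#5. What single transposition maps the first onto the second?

down a diminished fifth

Take the first pair: G#5 → C##5. G to C spans 5 letter names, so the interval is some kind of fifth.
C##5 to G#5 is 6 semitones, which makes it a diminished fifth; the second version is lower, so the direction is down.
Checking another pair — B5 → E#5 — gives the same interval.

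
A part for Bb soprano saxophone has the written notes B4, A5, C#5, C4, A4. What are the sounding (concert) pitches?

Written C4 on the Bb soprano saxophone sounds as Bb3, a major second lower; apply that shift to every note.
B4 gives A4
A5 gives G5
C#5 gives B4
C4 gives Bb3
A4 gives G4

A4 G5 B4 Bb3 G4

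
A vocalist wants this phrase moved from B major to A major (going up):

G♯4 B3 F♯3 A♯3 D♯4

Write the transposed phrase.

F#5 A4 E4 G#4 C#5

From B up to A is a minor seventh; apply that to each pitch.
G#4 to F#5
B3 to A4
F#3 to E4
A#3 to G#4
D#4 to C#5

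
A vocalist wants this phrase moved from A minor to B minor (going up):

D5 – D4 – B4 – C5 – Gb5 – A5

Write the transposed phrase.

E5 E4 C#5 D5 Ab5 B5

From A up to B is a major second; apply that to each pitch.
D5 becomes E5
D4 becomes E4
B4 becomes C#5
C5 becomes D5
Gb5 becomes Ab5
A5 becomes B5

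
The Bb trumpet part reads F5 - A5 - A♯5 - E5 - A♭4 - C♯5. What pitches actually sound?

Eb5 G5 G#5 D5 Gb4 B4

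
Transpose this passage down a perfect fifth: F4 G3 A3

F4: a fifth down reaches B, and 7 semitones makes it Bb3.
G3: a fifth down reaches C, and 7 semitones makes it C3.
A3 down a perfect fifth is D3.

Bb3 C3 D3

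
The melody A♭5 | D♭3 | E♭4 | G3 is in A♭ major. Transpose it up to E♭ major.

Eb6 Ab3 Bb4 D4

From A♭ up to E♭ is a perfect fifth; apply that to each pitch.
Ab5 gives Eb6
Db3 gives Ab3
Eb4 gives Bb4
G3 gives D4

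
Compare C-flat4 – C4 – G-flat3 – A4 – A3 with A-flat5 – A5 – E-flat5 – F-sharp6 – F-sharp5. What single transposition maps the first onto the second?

up a major thirteenth

From Cb4 to Ab5 is 13 letter names — a thirteenth of some quality.
Cb4 to Ab5 is 21 semitones, which makes it a major thirteenth; the second version is higher, so the direction is up.
Checking another pair — A3 → F#5 — gives the same interval.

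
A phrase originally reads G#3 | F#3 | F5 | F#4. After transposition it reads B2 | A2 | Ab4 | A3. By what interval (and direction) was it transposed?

down a major sixth

From G#3 to B2 is 6 letter names — a sixth of some quality.
B2 to G#3 is 9 semitones, which makes it a major sixth; the second version is lower, so the direction is down.
Checking another pair — F#4 → A3 — gives the same interval.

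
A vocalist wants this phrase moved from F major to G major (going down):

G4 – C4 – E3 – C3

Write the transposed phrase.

F major to G major down is a minor seventh, so every note moves down by that interval.
G4 to A3
C4 to D3
E3 to F#2
C3 to D2

A3 D3 F#2 D2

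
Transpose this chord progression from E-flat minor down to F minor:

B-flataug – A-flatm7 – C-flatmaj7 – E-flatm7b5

Caug Bbm7 Dbmaj7 Fm7b5

E-flat minor down to F minor is a minor seventh; each chord root moves by that interval while the quality stays the same.
B-flataug: root B-flat down a minor seventh → C, giving Caug.
A-flatm7: root A-flat down a minor seventh → Bb, giving Bbm7.
C-flatmaj7: root C-flat down a minor seventh → Db, giving Dbmaj7.
E-flatm7b5: root E-flat down a minor seventh → F, giving Fm7b5.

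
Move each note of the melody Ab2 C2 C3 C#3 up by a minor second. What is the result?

Bbb2 Db2 Db3 D3

A minor second up from Ab2 gives Bbb2.
C2 up a minor second is Db2.
C3: a second up reaches D, and 1 semitone makes it Db3.
C#3 up a minor second is D3.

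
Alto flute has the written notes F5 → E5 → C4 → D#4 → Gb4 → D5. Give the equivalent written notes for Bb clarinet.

D5 C#5 A3 B#3 Eb4 B4

First find concert pitch: the alto flute sounds a perfect fourth below written, so F5 E5 C4 D#4 Gb4 D5 sounds C5 B4 G3 A#3 Db4 A4.
Then write for Bb clarinet: it sounds a major second below written, so the part must be a major second above concert.
C5 → D5
B4 → C#5
G3 → A3
A#3 → B#3
Db4 → Eb4
A4 → B4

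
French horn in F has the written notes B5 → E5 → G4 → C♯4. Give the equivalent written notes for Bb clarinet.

First find concert pitch: the French horn in F sounds a perfect fifth below written, so B5 E5 G4 C♯4 sounds E5 A4 C4 F#3.
Then write for Bb clarinet: it sounds a major second below written, so the part must be a major second above concert.
E5 → F#5
A4 → B4
C4 → D4
F#3 → G#3

F#5 B4 D4 G#3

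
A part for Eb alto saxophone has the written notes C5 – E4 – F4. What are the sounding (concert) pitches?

Eb4 G3 Ab3

The Eb alto saxophone sounds a major sixth below written, so transpose each written note down a major sixth.
C5 -> Eb4
E4 -> G3
F4 -> Ab3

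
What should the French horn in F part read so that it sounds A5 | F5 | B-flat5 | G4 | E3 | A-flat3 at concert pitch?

E6 C6 F6 D5 B3 Eb4

The French horn in F sounds a perfect fifth below written, so the written part must be a perfect fifth above concert — transpose each note up.
A5 gives E6
F5 gives C6
Bb5 gives F6
G4 gives D5
E3 gives B3
Ab3 gives Eb4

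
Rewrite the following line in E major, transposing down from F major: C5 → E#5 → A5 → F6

F major to E major down is a minor second, so every note moves down by that interval.
C5 -> B4
E#5 -> D##5
A5 -> G#5
F6 -> E6

B4 D##5 G#5 E6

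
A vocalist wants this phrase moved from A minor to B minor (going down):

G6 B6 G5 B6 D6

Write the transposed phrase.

A minor to B minor down is a minor seventh, so every note moves down by that interval.
G6 gives A5
B6 gives C#6
G5 gives A4
B6 gives C#6
D6 gives E5

A5 C#6 A4 C#6 E5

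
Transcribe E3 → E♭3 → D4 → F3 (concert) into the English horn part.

B3 Bb3 A4 C4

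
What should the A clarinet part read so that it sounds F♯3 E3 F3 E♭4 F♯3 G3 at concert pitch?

A3 G3 Ab3 Gb4 A3 Bb3

The A clarinet sounds a minor third below written, so the written part must be a minor third above concert — transpose each note up.
F#3 becomes A3
E3 becomes G3
F3 becomes Ab3
Eb4 becomes Gb4
F#3 becomes A3
G3 becomes Bb3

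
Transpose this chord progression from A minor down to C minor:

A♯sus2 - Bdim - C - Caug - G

C#sus2 Ddim Eb Ebaug Bb

A minor down to C minor is a major sixth; each chord root moves by that interval while the quality stays the same.
A♯sus2: root A♯ down a major sixth → C#, giving C#sus2.
Bdim: root B down a major sixth → D, giving Ddim.
C: root C down a major sixth → Eb, giving Eb.
Caug: root C down a major sixth → Eb, giving Ebaug.
G: root G down a major sixth → Bb, giving Bb.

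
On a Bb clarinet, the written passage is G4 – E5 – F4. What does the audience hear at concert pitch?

F4 D5 Eb4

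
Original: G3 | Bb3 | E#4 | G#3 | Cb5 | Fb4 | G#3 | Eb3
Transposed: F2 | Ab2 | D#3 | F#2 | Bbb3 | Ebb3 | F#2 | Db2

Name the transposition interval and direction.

down a major ninth

From G3 to F2 is 9 letter names — a ninth of some quality.
F2 to G3 is 14 semitones, which makes it a major ninth; the second version is lower, so the direction is down.
Checking another pair — Eb3 → Db2 — gives the same interval.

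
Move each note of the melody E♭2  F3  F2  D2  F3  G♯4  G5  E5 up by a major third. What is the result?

G2 A3 A2 F#2 A3 B#4 B5 G#5

Eb2 gives G2
F3 gives A3
F2 gives A2
D2 gives F#2
F3 gives A3
G#4 gives B#4
G5 gives B5
E5 gives G#5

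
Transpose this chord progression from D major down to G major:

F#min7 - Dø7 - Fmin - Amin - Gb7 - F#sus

D major down to G major is a perfect fifth; each chord root moves by that interval while the quality stays the same.
F#min7: root F# down a perfect fifth → B, giving Bmin7.
Dø7: root D down a perfect fifth → G, giving Gø7.
Fmin: root F down a perfect fifth → Bb, giving Bbmin.
Amin: root A down a perfect fifth → D, giving Dmin.
Gb7: root Gb down a perfect fifth → Cb, giving Cb7.
F#sus: root F# down a perfect fifth → B, giving Bsus.

Bmin7 Gø7 Bbmin Dmin Cb7 Bsus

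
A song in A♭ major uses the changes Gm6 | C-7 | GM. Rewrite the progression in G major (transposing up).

A♭ major up to G major is a major seventh; each chord root moves by that interval while the quality stays the same.
Gm6: root G up a major seventh → F#, giving F#m6.
C-7: root C up a major seventh → B, giving B-7.
GM: root G up a major seventh → F#, giving F#M.

F#m6 B-7 F#M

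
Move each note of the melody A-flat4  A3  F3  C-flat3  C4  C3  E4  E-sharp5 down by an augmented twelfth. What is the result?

Dbb3 Db2 Bbb1 Fbb1 Fb2 Fb1 Ab2 A3

An augmented twelfth down from Ab4 gives Dbb3.
A3 down an augmented twelfth is Db2.
F3 down an augmented twelfth is Bbb1.
An augmented twelfth down from Cb3 gives Fbb1.
C4 down an augmented twelfth is Fb2.
C3 down an augmented twelfth is Fb1.
An augmented twelfth down from E4 gives Ab2.
E#5 down an augmented twelfth is A3.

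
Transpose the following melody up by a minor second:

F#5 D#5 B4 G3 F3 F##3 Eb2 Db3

G5 E5 C5 Ab3 Gb3 G#3 Fb2 Ebb3

F#5 becomes G5
D#5 becomes E5
B4 becomes C5
G3 becomes Ab3
F3 becomes Gb3
F##3 becomes G#3
Eb2 becomes Fb2
Db3 becomes Ebb3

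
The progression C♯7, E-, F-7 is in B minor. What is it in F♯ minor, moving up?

B minor up to F♯ minor is a perfect fifth; each chord root moves by that interval while the quality stays the same.
C♯7: root C♯ up a perfect fifth → G#, giving G#7.
E-: root E up a perfect fifth → B, giving B-.
F-7: root F up a perfect fifth → C, giving C-7.

G#7 B- C-7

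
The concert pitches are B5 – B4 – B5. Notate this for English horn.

F#6 F#5 F#6

Written C4 sounds as F3 on the English horn, so concert pitches are written a perfect fifth up.
B5 becomes F#6
B4 becomes F#5
B5 becomes F#6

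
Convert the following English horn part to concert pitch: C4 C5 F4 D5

F3 F4 Bb3 G4

The English horn sounds a perfect fifth below written, so transpose each written note down a perfect fifth.
C4 becomes F3
C5 becomes F4
F4 becomes Bb3
D5 becomes G4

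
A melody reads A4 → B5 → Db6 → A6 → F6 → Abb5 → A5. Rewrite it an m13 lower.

C#3 D#4 F4 C#5 A4 Cb4 C#4

A4 becomes C#3
B5 becomes D#4
Db6 becomes F4
A6 becomes C#5
F6 becomes A4
Abb5 becomes Cb4
A5 becomes C#4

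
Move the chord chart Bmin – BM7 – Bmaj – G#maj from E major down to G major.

Dmin DM7 Dmaj Bmaj

E major down to G major is a major sixth; each chord root moves by that interval while the quality stays the same.
Bmin: root B down a major sixth → D, giving Dmin.
BM7: root B down a major sixth → D, giving DM7.
Bmaj: root B down a major sixth → D, giving Dmaj.
G#maj: root G# down a major sixth → B, giving Bmaj.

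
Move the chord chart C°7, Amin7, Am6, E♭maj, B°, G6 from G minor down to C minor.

G minor down to C minor is a perfect fifth; each chord root moves by that interval while the quality stays the same.
C°7: root C down a perfect fifth → F, giving F°7.
Amin7: root A down a perfect fifth → D, giving Dmin7.
Am6: root A down a perfect fifth → D, giving Dm6.
E♭maj: root E♭ down a perfect fifth → Ab, giving Abmaj.
B°: root B down a perfect fifth → E, giving E°.
G6: root G down a perfect fifth → C, giving C6.

F°7 Dmin7 Dm6 Abmaj E° C6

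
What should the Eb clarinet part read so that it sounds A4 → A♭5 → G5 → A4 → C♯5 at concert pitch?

Written C4 sounds as Eb4 on the Eb clarinet, so concert pitches are written a minor third down.
A4 -> F#4
Ab5 -> F5
G5 -> E5
A4 -> F#4
C#5 -> A#4

F#4 F5 E5 F#4 A#4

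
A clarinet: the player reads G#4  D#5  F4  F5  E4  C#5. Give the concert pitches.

Written C4 on the A clarinet sounds as A3, a minor third lower; apply that shift to every note.
G#4 to E#4
D#5 to B#4
F4 to D4
F5 to D5
E4 to C#4
C#5 to A#4

E#4 B#4 D4 D5 C#4 A#4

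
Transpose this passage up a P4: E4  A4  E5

E4 → A4
A4 → D5
E5 → A5

A4 D5 A5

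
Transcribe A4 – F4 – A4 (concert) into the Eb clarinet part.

F#4 D4 F#4

The Eb clarinet sounds a minor third above written, so the written part must be a minor third below concert — transpose each note down.
A4 becomes F#4
F4 becomes D4
A4 becomes F#4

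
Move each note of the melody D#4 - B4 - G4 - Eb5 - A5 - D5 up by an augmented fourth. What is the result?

D#4 becomes G##4
B4 becomes E#5
G4 becomes C#5
Eb5 becomes A5
A5 becomes D#6
D5 becomes G#5

G##4 E#5 C#5 A5 D#6 G#5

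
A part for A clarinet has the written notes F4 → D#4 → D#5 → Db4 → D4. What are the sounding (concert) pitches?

Written C4 on the A clarinet sounds as A3, a minor third lower; apply that shift to every note.
F4 becomes D4
D#4 becomes B#3
D#5 becomes B#4
Db4 becomes Bb3
D4 becomes B3

D4 B#3 B#4 Bb3 B3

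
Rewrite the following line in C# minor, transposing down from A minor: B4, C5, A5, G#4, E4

D#4 E4 C#5 B#3 G#3

From A down to C# is a minor sixth; apply that to each pitch.
B4 -> D#4
C5 -> E4
A5 -> C#5
G#4 -> B#3
E4 -> G#3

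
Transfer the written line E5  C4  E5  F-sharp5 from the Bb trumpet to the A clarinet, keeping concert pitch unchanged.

F5 Db4 F5 G5

First find concert pitch: the Bb trumpet sounds a major second below written, so E5 C4 E5 F-sharp5 sounds D5 Bb3 D5 E5.
Then write for A clarinet: it sounds a minor third below written, so the part must be a minor third above concert.
D5 → F5
Bb3 → Db4
D5 → F5
E5 → G5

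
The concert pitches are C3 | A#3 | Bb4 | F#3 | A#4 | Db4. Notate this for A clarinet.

Written C4 sounds as A3 on the A clarinet, so concert pitches are written a minor third up.
C3 -> Eb3
A#3 -> C#4
Bb4 -> Db5
F#3 -> A3
A#4 -> C#5
Db4 -> Fb4

Eb3 C#4 Db5 A3 C#5 Fb4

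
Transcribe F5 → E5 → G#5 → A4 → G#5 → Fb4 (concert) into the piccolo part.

F4 E4 G#4 A3 G#4 Fb3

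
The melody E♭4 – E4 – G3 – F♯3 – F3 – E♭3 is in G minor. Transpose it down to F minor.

Db4 D4 F3 E3 Eb3 Db3

G minor to F minor down is a major second, so every note moves down by that interval.
Eb4 becomes Db4
E4 becomes D4
G3 becomes F3
F#3 becomes E3
F3 becomes Eb3
Eb3 becomes Db3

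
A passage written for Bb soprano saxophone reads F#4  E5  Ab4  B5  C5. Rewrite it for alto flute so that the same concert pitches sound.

First find concert pitch: the Bb soprano saxophone sounds a major second below written, so F#4 E5 Ab4 B5 C5 sounds E4 D5 Gb4 A5 Bb4.
Then write for alto flute: it sounds a perfect fourth below written, so the part must be a perfect fourth above concert.
E4 → A4
D5 → G5
Gb4 → Cb5
A5 → D6
Bb4 → Eb5

A4 G5 Cb5 D6 Eb5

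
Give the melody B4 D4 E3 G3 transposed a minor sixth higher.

B4 up a minor sixth is G5.
D4 up a minor sixth is Bb4.
A minor sixth up from E3 gives C4.
G3: a sixth up reaches E, and 8 semitones makes it Eb4.

G5 Bb4 C4 Eb4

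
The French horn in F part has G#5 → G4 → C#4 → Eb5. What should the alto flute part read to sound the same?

F#5 F4 B3 Db5

First find concert pitch: the French horn in F sounds a perfect fifth below written, so G#5 G4 C#4 Eb5 sounds C#5 C4 F#3 Ab4.
Then write for alto flute: it sounds a perfect fourth below written, so the part must be a perfect fourth above concert.
C#5 → F#5
C4 → F4
F#3 → B3
Ab4 → Db5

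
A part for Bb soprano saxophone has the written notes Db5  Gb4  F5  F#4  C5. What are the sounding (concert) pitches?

Written C4 on the Bb soprano saxophone sounds as Bb3, a major second lower; apply that shift to every note.
Db5 to Cb5
Gb4 to Fb4
F5 to Eb5
F#4 to E4
C5 to Bb4

Cb5 Fb4 Eb5 E4 Bb4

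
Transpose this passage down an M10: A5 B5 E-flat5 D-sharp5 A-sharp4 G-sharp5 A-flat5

F4 G4 Cb4 B3 F#3 E4 Fb4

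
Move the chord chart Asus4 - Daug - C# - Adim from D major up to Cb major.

D major up to Cb major is a diminished seventh; each chord root moves by that interval while the quality stays the same.
Asus4: root A up a diminished seventh → Gb, giving Gbsus4.
Daug: root D up a diminished seventh → Cb, giving Cbaug.
C#: root C# up a diminished seventh → Bb, giving Bb.
Adim: root A up a diminished seventh → Gb, giving Gbdim.

Gbsus4 Cbaug Bb Gbdim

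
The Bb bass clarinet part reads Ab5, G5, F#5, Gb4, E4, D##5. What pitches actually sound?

Gb4 F4 E4 Fb3 D3 C##4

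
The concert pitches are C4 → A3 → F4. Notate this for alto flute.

F4 D4 Bb4

Written C4 sounds as G3 on the alto flute, so concert pitches are written a perfect fourth up.
C4 becomes F4
A3 becomes D4
F4 becomes Bb4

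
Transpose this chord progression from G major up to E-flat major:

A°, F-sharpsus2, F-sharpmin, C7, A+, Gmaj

F° Dsus2 Dmin Ab7 F+ Ebmaj

G major up to E-flat major is a minor sixth; each chord root moves by that interval while the quality stays the same.
A°: root A up a minor sixth → F, giving F°.
F-sharpsus2: root F-sharp up a minor sixth → D, giving Dsus2.
F-sharpmin: root F-sharp up a minor sixth → D, giving Dmin.
C7: root C up a minor sixth → Ab, giving Ab7.
A+: root A up a minor sixth → F, giving F+.
Gmaj: root G up a minor sixth → Eb, giving Ebmaj.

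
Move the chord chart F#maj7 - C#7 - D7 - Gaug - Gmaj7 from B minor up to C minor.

Gmaj7 D7 Eb7 Abaug Abmaj7

B minor up to C minor is a minor second; each chord root moves by that interval while the quality stays the same.
F#maj7: root F# up a minor second → G, giving Gmaj7.
C#7: root C# up a minor second → D, giving D7.
D7: root D up a minor second → Eb, giving Eb7.
Gaug: root G up a minor second → Ab, giving Abaug.
Gmaj7: root G up a minor second → Ab, giving Abmaj7.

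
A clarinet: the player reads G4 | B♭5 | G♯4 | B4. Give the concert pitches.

E4 G5 E#4 G#4

The A clarinet sounds a minor third below written, so transpose each written note down a minor third.
G4 -> E4
Bb5 -> G5
G#4 -> E#4
B4 -> G#4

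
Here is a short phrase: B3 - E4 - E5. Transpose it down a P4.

B3 -> F#3
E4 -> B3
E5 -> B4

F#3 B3 B4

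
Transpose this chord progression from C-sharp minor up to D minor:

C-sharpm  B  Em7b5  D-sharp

Dm C Fm7b5 E

C-sharp minor up to D minor is a minor second; each chord root moves by that interval while the quality stays the same.
C-sharpm: root C-sharp up a minor second → D, giving Dm.
B: root B up a minor second → C, giving C.
Em7b5: root E up a minor second → F, giving Fm7b5.
D-sharp: root D-sharp up a minor second → E, giving E.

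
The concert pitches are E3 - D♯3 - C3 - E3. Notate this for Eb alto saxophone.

The Eb alto saxophone sounds a major sixth below written, so the written part must be a major sixth above concert — transpose each note up.
E3 -> C#4
D#3 -> B#3
C3 -> A3
E3 -> C#4

C#4 B#3 A3 C#4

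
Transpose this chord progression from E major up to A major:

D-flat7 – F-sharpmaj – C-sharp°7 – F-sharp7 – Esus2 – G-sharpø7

E major up to A major is a perfect fourth; each chord root moves by that interval while the quality stays the same.
D-flat7: root D-flat up a perfect fourth → Gb, giving Gb7.
F-sharpmaj: root F-sharp up a perfect fourth → B, giving Bmaj.
C-sharp°7: root C-sharp up a perfect fourth → F#, giving F#°7.
F-sharp7: root F-sharp up a perfect fourth → B, giving B7.
Esus2: root E up a perfect fourth → A, giving Asus2.
G-sharpø7: root G-sharp up a perfect fourth → C#, giving C#ø7.

Gb7 Bmaj F#°7 B7 Asus2 C#ø7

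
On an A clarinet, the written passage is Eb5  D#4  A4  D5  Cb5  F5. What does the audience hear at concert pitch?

C5 B#3 F#4 B4 Ab4 D5

Written C4 on the A clarinet sounds as A3, a minor third lower; apply that shift to every note.
Eb5 becomes C5
D#4 becomes B#3
A4 becomes F#4
D5 becomes B4
Cb5 becomes Ab4
F5 becomes D5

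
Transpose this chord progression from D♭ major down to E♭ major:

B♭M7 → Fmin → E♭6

CM7 Gmin F6

D♭ major down to E♭ major is a minor seventh; each chord root moves by that interval while the quality stays the same.
B♭M7: root B♭ down a minor seventh → C, giving CM7.
Fmin: root F down a minor seventh → G, giving Gmin.
E♭6: root E♭ down a minor seventh → F, giving F6.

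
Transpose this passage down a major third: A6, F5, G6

A6 -> F6
F5 -> Db5
G6 -> Eb6

F6 Db5 Eb6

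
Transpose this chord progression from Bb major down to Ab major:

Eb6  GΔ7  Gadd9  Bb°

Db6 FΔ7 Fadd9 Ab°

Bb major down to Ab major is a major second; each chord root moves by that interval while the quality stays the same.
Eb6: root Eb down a major second → Db, giving Db6.
GΔ7: root G down a major second → F, giving FΔ7.
Gadd9: root G down a major second → F, giving Fadd9.
Bb°: root Bb down a major second → Ab, giving Ab°.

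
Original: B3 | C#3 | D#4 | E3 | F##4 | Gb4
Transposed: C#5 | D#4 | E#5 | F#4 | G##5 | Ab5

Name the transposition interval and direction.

From B3 to C#5 is 9 letter names — a ninth of some quality.
B3 to C#5 is 14 semitones, which makes it a major ninth; the second version is higher, so the direction is up.
Checking another pair — Gb4 → Ab5 — gives the same interval.

up a major ninth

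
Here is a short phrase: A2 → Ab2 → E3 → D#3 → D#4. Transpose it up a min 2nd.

Bb2 Bbb2 F3 E3 E4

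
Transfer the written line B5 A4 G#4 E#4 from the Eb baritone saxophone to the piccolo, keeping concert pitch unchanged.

First find concert pitch: the Eb baritone saxophone sounds a major thirteenth below written, so B5 A4 G#4 E#4 sounds D4 C3 B2 G#2.
Then write for piccolo: it sounds a perfect octave above written, so the part must be a perfect octave below concert.
D4 → D3
C3 → C2
B2 → B1
G#2 → G#1

D3 C2 B1 G#1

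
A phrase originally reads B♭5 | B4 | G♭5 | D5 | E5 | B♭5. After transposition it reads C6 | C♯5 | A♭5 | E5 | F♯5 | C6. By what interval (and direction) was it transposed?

From Bb5 to C6 is 2 letter names — a second of some quality.
Bb5 to C6 is 2 semitones, which makes it a major second; the second version is higher, so the direction is up.
Checking another pair — Bb5 → C6 — gives the same interval.

up a major second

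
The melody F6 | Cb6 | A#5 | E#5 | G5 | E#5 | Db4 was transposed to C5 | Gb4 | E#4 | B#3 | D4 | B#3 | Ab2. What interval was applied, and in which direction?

down a perfect eleventh

Take the first pair: F6 → C5. F to C spans 11 letter names, so the interval is some kind of eleventh.
C5 to F6 is 17 semitones, which makes it a perfect eleventh; the second version is lower, so the direction is down.
Checking another pair — Db4 → Ab2 — gives the same interval.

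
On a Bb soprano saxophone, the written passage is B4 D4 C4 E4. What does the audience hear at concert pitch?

A4 C4 Bb3 D4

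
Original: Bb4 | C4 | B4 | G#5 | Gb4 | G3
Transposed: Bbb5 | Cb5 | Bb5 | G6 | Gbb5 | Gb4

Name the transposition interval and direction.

up a diminished octave

Take the first pair: Bb4 → Bbb5. B to B spans 8 letter names, so the interval is some kind of octave.
Bb4 to Bbb5 is 11 semitones, which makes it a diminished octave; the second version is higher, so the direction is up.
Checking another pair — G3 → Gb4 — gives the same interval.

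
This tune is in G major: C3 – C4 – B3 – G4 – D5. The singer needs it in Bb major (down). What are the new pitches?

Eb2 Eb3 D3 Bb3 F4

From G down to Bb is a major sixth; apply that to each pitch.
C3 → Eb2
C4 → Eb3
B3 → D3
G4 → Bb3
D5 → F4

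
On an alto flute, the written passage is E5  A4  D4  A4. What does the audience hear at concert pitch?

B4 E4 A3 E4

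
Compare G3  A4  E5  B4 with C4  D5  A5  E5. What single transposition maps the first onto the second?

Take the first pair: G3 → C4. G to C spans 4 letter names, so the interval is some kind of fourth.
G3 to C4 is 5 semitones, which makes it a perfect fourth; the second version is higher, so the direction is up.
Checking another pair — B4 → E5 — gives the same interval.

up a perfect fourth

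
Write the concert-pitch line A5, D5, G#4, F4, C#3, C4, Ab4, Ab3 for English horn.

E6 A5 D#5 C5 G#3 G4 Eb5 Eb4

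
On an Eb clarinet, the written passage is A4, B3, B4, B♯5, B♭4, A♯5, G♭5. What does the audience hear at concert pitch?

Written C4 on the Eb clarinet sounds as Eb4, a minor third higher; apply that shift to every note.
A4 to C5
B3 to D4
B4 to D5
B#5 to D#6
Bb4 to Db5
A#5 to C#6
Gb5 to Bbb5

C5 D4 D5 D#6 Db5 C#6 Bbb5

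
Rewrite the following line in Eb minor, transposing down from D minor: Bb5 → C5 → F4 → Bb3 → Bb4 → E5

Cb5 Db4 Gb3 Cb3 Cb4 F4

From D down to Eb is a major seventh; apply that to each pitch.
Bb5 -> Cb5
C5 -> Db4
F4 -> Gb3
Bb3 -> Cb3
Bb4 -> Cb4
E5 -> F4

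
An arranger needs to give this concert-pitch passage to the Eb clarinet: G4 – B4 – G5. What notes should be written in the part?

The Eb clarinet sounds a minor third above written, so the written part must be a minor third below concert — transpose each note down.
G4 gives E4
B4 gives G#4
G5 gives E5

E4 G#4 E5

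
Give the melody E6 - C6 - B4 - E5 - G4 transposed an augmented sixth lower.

E6 gives Gb5
C6 gives Ebb5
B4 gives Db4
E5 gives Gb4
G4 gives Bbb3

Gb5 Ebb5 Db4 Gb4 Bbb3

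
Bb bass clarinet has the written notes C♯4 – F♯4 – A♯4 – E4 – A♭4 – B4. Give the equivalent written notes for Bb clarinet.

First find concert pitch: the Bb bass clarinet sounds a major ninth below written, so C♯4 F♯4 A♯4 E4 A♭4 B4 sounds B2 E3 G#3 D3 Gb3 A3.
Then write for Bb clarinet: it sounds a major second below written, so the part must be a major second above concert.
B2 → C#3
E3 → F#3
G#3 → A#3
D3 → E3
Gb3 → Ab3
A3 → B3

C#3 F#3 A#3 E3 Ab3 B3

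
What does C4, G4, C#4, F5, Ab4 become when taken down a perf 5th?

C4 -> F3
G4 -> C4
C#4 -> F#3
F5 -> Bb4
Ab4 -> Db4

F3 C4 F#3 Bb4 Db4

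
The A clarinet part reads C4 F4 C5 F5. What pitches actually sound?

The A clarinet sounds a minor third below written, so transpose each written note down a minor third.
C4 becomes A3
F4 becomes D4
C5 becomes A4
F5 becomes D5

A3 D4 A4 D5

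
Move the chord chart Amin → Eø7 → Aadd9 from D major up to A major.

D major up to A major is a perfect fifth; each chord root moves by that interval while the quality stays the same.
Amin: root A up a perfect fifth → E, giving Emin.
Eø7: root E up a perfect fifth → B, giving Bø7.
Aadd9: root A up a perfect fifth → E, giving Eadd9.

Emin Bø7 Eadd9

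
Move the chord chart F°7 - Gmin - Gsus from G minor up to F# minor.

E°7 F#min F#sus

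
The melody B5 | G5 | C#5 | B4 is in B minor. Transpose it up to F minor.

F6 Db6 G5 F5

B minor to F minor up is a diminished fifth, so every note moves up by that interval.
B5 → F6
G5 → Db6
C#5 → G5
B4 → F5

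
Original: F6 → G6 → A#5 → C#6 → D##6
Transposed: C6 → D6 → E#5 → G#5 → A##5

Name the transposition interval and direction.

down a perfect fourth

From F6 to C6 is 4 letter names — a fourth of some quality.
C6 to F6 is 5 semitones, which makes it a perfect fourth; the second version is lower, so the direction is down.
Checking another pair — D##6 → A##5 — gives the same interval.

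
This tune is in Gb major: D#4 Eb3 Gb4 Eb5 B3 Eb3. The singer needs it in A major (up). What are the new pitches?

E##4 F#3 A4 F#5 C##4 F#3

Gb major to A major up is an augmented second, so every note moves up by that interval.
D#4 becomes E##4
Eb3 becomes F#3
Gb4 becomes A4
Eb5 becomes F#5
B3 becomes C##4
Eb3 becomes F#3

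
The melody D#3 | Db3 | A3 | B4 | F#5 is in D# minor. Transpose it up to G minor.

D# minor to G minor up is a diminished fourth, so every note moves up by that interval.
D#3 gives G3
Db3 gives Gbb3
A3 gives Db4
B4 gives Eb5
F#5 gives Bb5

G3 Gbb3 Db4 Eb5 Bb5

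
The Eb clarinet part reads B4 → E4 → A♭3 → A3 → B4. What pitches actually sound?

The Eb clarinet sounds a minor third above written, so transpose each written note up a minor third.
B4 to D5
E4 to G4
Ab3 to Cb4
A3 to C4
B4 to D5

D5 G4 Cb4 C4 D5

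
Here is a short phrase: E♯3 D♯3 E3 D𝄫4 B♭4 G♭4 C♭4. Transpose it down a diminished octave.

E##2 D##2 E#2 Db3 B3 G3 C3

E#3 -> E##2
D#3 -> D##2
E3 -> E#2
Dbb4 -> Db3
Bb4 -> B3
Gb4 -> G3
Cb4 -> C3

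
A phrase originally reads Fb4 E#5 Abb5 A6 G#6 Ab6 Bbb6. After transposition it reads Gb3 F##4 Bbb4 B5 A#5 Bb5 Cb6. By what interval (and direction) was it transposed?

From Fb4 to Gb3 is 7 letter names — a seventh of some quality.
Gb3 to Fb4 is 10 semitones, which makes it a minor seventh; the second version is lower, so the direction is down.
Checking another pair — Bbb6 → Cb6 — gives the same interval.

down a minor seventh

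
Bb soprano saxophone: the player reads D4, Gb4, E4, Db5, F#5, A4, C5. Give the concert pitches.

C4 Fb4 D4 Cb5 E5 G4 Bb4

Written C4 on the Bb soprano saxophone sounds as Bb3, a major second lower; apply that shift to every note.
D4 -> C4
Gb4 -> Fb4
E4 -> D4
Db5 -> Cb5
F#5 -> E5
A4 -> G4
C5 -> Bb4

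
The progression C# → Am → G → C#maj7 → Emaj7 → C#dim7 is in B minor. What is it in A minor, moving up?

B Gm F Bmaj7 Dmaj7 Bdim7

B minor up to A minor is a minor seventh; each chord root moves by that interval while the quality stays the same.
C#: root C# up a minor seventh → B, giving B.
Am: root A up a minor seventh → G, giving Gm.
G: root G up a minor seventh → F, giving F.
C#maj7: root C# up a minor seventh → B, giving Bmaj7.
Emaj7: root E up a minor seventh → D, giving Dmaj7.
C#dim7: root C# up a minor seventh → B, giving Bdim7.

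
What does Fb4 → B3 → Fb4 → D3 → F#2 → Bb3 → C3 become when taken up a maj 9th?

Fb4: a ninth up reaches G, and 14 semitones makes it Gb5.
B3: a ninth up reaches C, and 14 semitones makes it C#5.
Fb4 up a major ninth is Gb5.
D3: a ninth up reaches E, and 14 semitones makes it E4.
A major ninth up from F#2 gives G#3.
A major ninth up from Bb3 gives C5.
C3: a ninth up reaches D, and 14 semitones makes it D4.

Gb5 C#5 Gb5 E4 G#3 C5 D4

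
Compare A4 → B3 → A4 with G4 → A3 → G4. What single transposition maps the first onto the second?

down a major second

From A4 to G4 is 2 letter names — a second of some quality.
G4 to A4 is 2 semitones, which makes it a major second; the second version is lower, so the direction is down.
Checking another pair — A4 → G4 — gives the same interval.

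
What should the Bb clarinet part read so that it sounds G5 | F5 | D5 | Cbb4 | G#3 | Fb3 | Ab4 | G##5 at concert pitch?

Written C4 sounds as Bb3 on the Bb clarinet, so concert pitches are written a major second up.
G5 becomes A5
F5 becomes G5
D5 becomes E5
Cbb4 becomes Dbb4
G#3 becomes A#3
Fb3 becomes Gb3
Ab4 becomes Bb4
G##5 becomes A##5

A5 G5 E5 Dbb4 A#3 Gb3 Bb4 A##5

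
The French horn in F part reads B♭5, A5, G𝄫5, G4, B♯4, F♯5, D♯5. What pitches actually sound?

Written C4 on the French horn in F sounds as F3, a perfect fifth lower; apply that shift to every note.
Bb5 gives Eb5
A5 gives D5
Gbb5 gives Cbb5
G4 gives C4
B#4 gives E#4
F#5 gives B4
D#5 gives G#4

Eb5 D5 Cbb5 C4 E#4 B4 G#4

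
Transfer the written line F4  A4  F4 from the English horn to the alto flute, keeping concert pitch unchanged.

First find concert pitch: the English horn sounds a perfect fifth below written, so F4 A4 F4 sounds Bb3 D4 Bb3.
Then write for alto flute: it sounds a perfect fourth below written, so the part must be a perfect fourth above concert.
Bb3 → Eb4
D4 → G4
Bb3 → Eb4

Eb4 G4 Eb4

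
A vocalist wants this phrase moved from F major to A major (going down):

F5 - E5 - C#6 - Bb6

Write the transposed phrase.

F major to A major down is a minor sixth, so every note moves down by that interval.
F5 -> A4
E5 -> G#4
C#6 -> E#5
Bb6 -> D6

A4 G#4 E#5 D6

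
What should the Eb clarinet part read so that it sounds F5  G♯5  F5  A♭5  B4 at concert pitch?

D5 E#5 D5 F5 G#4

The Eb clarinet sounds a minor third above written, so the written part must be a minor third below concert — transpose each note down.
F5 → D5
G#5 → E#5
F5 → D5
Ab5 → F5
B4 → G#4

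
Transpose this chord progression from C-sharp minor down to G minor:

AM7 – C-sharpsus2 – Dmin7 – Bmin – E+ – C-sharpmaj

C-sharp minor down to G minor is an augmented fourth; each chord root moves by that interval while the quality stays the same.
AM7: root A down an augmented fourth → Eb, giving EbM7.
C-sharpsus2: root C-sharp down an augmented fourth → G, giving Gsus2.
Dmin7: root D down an augmented fourth → Ab, giving Abmin7.
Bmin: root B down an augmented fourth → F, giving Fmin.
E+: root E down an augmented fourth → Bb, giving Bb+.
C-sharpmaj: root C-sharp down an augmented fourth → G, giving Gmaj.

EbM7 Gsus2 Abmin7 Fmin Bb+ Gmaj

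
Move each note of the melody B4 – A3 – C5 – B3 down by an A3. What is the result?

Gb4 Fb3 Abb4 Gb3

An augmented third down from B4 gives Gb4.
A3 down an augmented third is Fb3.
C5 down an augmented third is Abb4.
B3: a third down reaches G, and 5 semitones makes it Gb3.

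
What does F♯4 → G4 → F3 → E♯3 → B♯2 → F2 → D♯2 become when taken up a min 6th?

F#4 up a minor sixth is D5.
G4: a sixth up reaches E, and 8 semitones makes it Eb5.
A minor sixth up from F3 gives Db4.
E#3: a sixth up reaches C, and 8 semitones makes it C#4.
B#2: a sixth up reaches G, and 8 semitones makes it G#3.
F2 up a minor sixth is Db3.
D#2: a sixth up reaches B, and 8 semitones makes it B2.

D5 Eb5 Db4 C#4 G#3 Db3 B2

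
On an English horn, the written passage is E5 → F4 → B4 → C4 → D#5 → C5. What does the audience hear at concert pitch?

A4 Bb3 E4 F3 G#4 F4

The English horn sounds a perfect fifth below written, so transpose each written note down a perfect fifth.
E5 becomes A4
F4 becomes Bb3
B4 becomes E4
C4 becomes F3
D#5 becomes G#4
C5 becomes F4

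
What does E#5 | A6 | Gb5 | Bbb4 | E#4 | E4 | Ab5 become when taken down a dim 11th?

B##3 E#5 D4 F3 B##2 B#2 E4

E#5: an eleventh down reaches B, and 16 semitones makes it B##3.
A6: an eleventh down reaches E, and 16 semitones makes it E#5.
Gb5 down a diminished eleventh is D4.
Bbb4: an eleventh down reaches F, and 16 semitones makes it F3.
A diminished eleventh down from E#4 gives B##2.
E4 down a diminished eleventh is B#2.
Ab5: an eleventh down reaches E, and 16 semitones makes it E4.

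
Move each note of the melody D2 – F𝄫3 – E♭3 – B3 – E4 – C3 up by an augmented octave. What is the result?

D#3 Fb4 E4 B#4 E#5 C#4

D2: an octave up reaches D, and 13 semitones makes it D#3.
Fbb3 up an augmented octave is Fb4.
An augmented octave up from Eb3 gives E4.
An augmented octave up from B3 gives B#4.
E4: an octave up reaches E, and 13 semitones makes it E#5.
An augmented octave up from C3 gives C#4.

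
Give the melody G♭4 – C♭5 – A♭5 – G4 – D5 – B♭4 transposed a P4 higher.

Gb4 up a perfect fourth is Cb5.
A perfect fourth up from Cb5 gives Fb5.
Ab5: a fourth up reaches D, and 5 semitones makes it Db6.
G4 up a perfect fourth is C5.
D5: a fourth up reaches G, and 5 semitones makes it G5.
Bb4 up a perfect fourth is Eb5.

Cb5 Fb5 Db6 C5 G5 Eb5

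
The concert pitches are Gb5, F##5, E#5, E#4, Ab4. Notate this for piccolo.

Gb4 F##4 E#4 E#3 Ab3

Written C4 sounds as C5 on the piccolo, so concert pitches are written a perfect octave down.
Gb5 to Gb4
F##5 to F##4
E#5 to E#4
E#4 to E#3
Ab4 to Ab3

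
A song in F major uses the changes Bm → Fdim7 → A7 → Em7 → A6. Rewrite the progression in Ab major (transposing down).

Dm Abdim7 C7 Gm7 C6

F major down to Ab major is a major sixth; each chord root moves by that interval while the quality stays the same.
Bm: root B down a major sixth → D, giving Dm.
Fdim7: root F down a major sixth → Ab, giving Abdim7.
A7: root A down a major sixth → C, giving C7.
Em7: root E down a major sixth → G, giving Gm7.
A6: root A down a major sixth → C, giving C6.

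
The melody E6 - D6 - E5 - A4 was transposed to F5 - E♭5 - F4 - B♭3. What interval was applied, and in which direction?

down a major seventh

From E6 to F5 is 7 letter names — a seventh of some quality.
F5 to E6 is 11 semitones, which makes it a major seventh; the second version is lower, so the direction is down.
Checking another pair — A4 → Bb3 — gives the same interval.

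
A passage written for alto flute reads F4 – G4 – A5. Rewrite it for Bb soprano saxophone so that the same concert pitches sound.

D4 E4 F#5

First find concert pitch: the alto flute sounds a perfect fourth below written, so F4 G4 A5 sounds C4 D4 E5.
Then write for Bb soprano saxophone: it sounds a major second below written, so the part must be a major second above concert.
C4 → D4
D4 → E4
E5 → F#5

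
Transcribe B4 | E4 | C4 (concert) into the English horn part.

Written C4 sounds as F3 on the English horn, so concert pitches are written a perfect fifth up.
B4 gives F#5
E4 gives B4
C4 gives G4

F#5 B4 G4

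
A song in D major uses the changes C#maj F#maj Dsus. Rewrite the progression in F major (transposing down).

D major down to F major is a major sixth; each chord root moves by that interval while the quality stays the same.
C#maj: root C# down a major sixth → E, giving Emaj.
F#maj: root F# down a major sixth → A, giving Amaj.
Dsus: root D down a major sixth → F, giving Fsus.

Emaj Amaj Fsus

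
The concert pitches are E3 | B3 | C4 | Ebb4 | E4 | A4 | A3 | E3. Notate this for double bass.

E4 B4 C5 Ebb5 E5 A5 A4 E4

Written C4 sounds as C3 on the double bass, so concert pitches are written a perfect octave up.
E3 → E4
B3 → B4
C4 → C5
Ebb4 → Ebb5
E4 → E5
A4 → A5
A3 → A4
E3 → E4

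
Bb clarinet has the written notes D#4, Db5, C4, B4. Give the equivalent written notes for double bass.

C#5 Cb6 Bb4 A5

First find concert pitch: the Bb clarinet sounds a major second below written, so D#4 Db5 C4 B4 sounds C#4 Cb5 Bb3 A4.
Then write for double bass: it sounds a perfect octave below written, so the part must be a perfect octave above concert.
C#4 → C#5
Cb5 → Cb6
Bb3 → Bb4
A4 → A5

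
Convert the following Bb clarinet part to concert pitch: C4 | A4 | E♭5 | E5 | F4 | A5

Bb3 G4 Db5 D5 Eb4 G5

The Bb clarinet sounds a major second below written, so transpose each written note down a major second.
C4 to Bb3
A4 to G4
Eb5 to Db5
E5 to D5
F4 to Eb4
A5 to G5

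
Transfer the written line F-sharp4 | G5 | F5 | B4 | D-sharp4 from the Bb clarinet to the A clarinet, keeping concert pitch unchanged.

G4 Ab5 Gb5 C5 E4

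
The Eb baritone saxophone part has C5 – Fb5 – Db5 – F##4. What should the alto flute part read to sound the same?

Ab3 Dbb4 Bbb3 D#3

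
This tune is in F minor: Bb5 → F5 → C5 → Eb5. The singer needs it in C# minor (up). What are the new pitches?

F minor to C# minor up is an augmented fifth, so every note moves up by that interval.
Bb5 becomes F#6
F5 becomes C#6
C5 becomes G#5
Eb5 becomes B5

F#6 C#6 G#5 B5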